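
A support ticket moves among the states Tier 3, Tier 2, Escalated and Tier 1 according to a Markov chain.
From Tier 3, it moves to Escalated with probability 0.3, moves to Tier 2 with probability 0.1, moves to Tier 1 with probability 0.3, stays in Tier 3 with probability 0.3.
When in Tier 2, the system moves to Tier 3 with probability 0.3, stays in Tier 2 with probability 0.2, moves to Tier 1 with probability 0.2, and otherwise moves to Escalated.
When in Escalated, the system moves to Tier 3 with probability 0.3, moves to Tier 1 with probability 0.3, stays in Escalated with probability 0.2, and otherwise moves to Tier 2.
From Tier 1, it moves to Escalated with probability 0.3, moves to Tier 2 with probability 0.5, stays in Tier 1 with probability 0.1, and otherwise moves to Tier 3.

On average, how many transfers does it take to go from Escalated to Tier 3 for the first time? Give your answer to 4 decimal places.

3.9297

Let t(s) be the expected number of transfers to first reach Tier 3 from state s, with t(Tier 3) = 0. Conditioning on the first transfer:
t(Tier 2) = 1 + 0.2·t(Tier 2) + 0.3·t(Escalated) + 0.2·t(Tier 1)
t(Escalated) = 1 + 0.2·t(Tier 2) + 0.2·t(Escalated) + 0.3·t(Tier 1)
t(Tier 1) = 1 + 0.5·t(Tier 2) + 0.3·t(Escalated) + 0.1·t(Tier 1)
Solving: t(Tier 2) = 3.8658, t(Escalated) = 3.9297, t(Tier 1) = 4.5687.
Expected transfers from Escalated to Tier 3: 3.9297.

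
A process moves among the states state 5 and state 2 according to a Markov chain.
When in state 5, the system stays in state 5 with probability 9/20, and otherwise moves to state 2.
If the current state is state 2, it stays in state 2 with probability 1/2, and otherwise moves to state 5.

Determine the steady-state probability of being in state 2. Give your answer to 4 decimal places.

Let the stationary distribution be π with π = πP and π_1 + π_2 = 1.
π_1 = 0.45·π_1 + 0.5·π_2
Solving with the normalization constraint gives π = (0.4762, 0.5238).
So the stationary probability of state 2 is 0.5238.

0.5238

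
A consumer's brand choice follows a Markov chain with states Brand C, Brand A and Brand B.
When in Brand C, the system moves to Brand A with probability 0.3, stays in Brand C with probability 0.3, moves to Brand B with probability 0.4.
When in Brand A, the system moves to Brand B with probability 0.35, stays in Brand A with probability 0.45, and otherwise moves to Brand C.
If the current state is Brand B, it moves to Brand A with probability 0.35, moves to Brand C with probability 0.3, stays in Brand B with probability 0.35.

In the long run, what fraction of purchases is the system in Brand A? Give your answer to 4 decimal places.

0.3743

Let the stationary distribution be π with π = πP and π_1 + π_2 + π_3 = 1.
π_1 = 0.3·π_1 + 0.2·π_2 + 0.3·π_3
π_2 = 0.3·π_1 + 0.45·π_2 + 0.35·π_3
Solving with the normalization constraint gives π = (0.2626, 0.3743, 0.3631).
So the stationary probability of Brand A is 0.3743.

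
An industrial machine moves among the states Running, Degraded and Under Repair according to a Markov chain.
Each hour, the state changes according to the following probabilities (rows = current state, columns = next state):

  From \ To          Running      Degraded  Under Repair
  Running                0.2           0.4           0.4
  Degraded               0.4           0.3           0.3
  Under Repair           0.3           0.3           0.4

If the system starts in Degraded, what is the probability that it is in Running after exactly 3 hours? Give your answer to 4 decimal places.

Propagate the distribution vector 3 hours from Degraded.
After 0 hours: (0.0000, 1.0000, 0.0000)
After 1 hour: (0.4000, 0.3000, 0.3000)
After 2 hours: (0.2900, 0.3400, 0.3700)
After 3 hours: (0.3050, 0.3290, 0.3660)
P(in Running after 3 hours) = 0.3050

0.3050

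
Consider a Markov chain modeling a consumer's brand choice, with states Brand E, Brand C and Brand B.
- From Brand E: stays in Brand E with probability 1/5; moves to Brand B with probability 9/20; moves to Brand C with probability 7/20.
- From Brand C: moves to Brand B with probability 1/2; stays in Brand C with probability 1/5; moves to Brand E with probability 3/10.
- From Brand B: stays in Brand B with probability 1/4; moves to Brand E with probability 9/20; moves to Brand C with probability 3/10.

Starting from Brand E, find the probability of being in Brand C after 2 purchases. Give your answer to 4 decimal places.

0.2750

Sum over the intermediate state after 1 purchase:
P = P(Brand E→Brand E)·P(Brand E→Brand C) + P(Brand E→Brand C)·P(Brand C→Brand C) + P(Brand E→Brand B)·P(Brand B→Brand C)
  = 0.2×0.35 + 0.35×0.2 + 0.45×0.3
  = 0.0700 + 0.0700 + 0.1350 = 0.2750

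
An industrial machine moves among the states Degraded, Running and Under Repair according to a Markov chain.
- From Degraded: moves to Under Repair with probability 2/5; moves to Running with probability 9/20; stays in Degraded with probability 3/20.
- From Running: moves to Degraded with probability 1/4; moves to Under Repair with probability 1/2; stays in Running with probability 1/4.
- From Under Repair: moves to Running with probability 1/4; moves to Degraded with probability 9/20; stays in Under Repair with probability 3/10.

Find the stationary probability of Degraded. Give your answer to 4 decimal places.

Let the stationary distribution be π with π = πP and π_1 + π_2 + π_3 = 1.
π_1 = 0.15·π_1 + 0.25·π_2 + 0.45·π_3
π_2 = 0.45·π_1 + 0.25·π_2 + 0.25·π_3
Solving with the normalization constraint gives π = (0.2985, 0.3097, 0.3918).
So the stationary probability of Degraded is 0.2985.

0.2985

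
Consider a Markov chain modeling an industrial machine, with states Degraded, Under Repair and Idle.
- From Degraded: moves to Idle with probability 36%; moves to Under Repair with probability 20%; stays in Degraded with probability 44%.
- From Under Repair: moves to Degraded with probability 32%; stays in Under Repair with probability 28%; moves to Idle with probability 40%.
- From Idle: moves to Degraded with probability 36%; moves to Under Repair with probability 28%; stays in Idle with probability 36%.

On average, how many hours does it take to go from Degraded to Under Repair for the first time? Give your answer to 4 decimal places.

4.3706

Let t(s) be the expected number of hours to first reach Under Repair from state s, with t(Under Repair) = 0. Conditioning on the first hour:
t(Degraded) = 1 + 0.44·t(Degraded) + 0.36·t(Idle)
t(Idle) = 1 + 0.36·t(Degraded) + 0.36·t(Idle)
Solving: t(Degraded) = 4.3706, t(Idle) = 4.0210.
Expected hours from Degraded to Under Repair: 4.3706.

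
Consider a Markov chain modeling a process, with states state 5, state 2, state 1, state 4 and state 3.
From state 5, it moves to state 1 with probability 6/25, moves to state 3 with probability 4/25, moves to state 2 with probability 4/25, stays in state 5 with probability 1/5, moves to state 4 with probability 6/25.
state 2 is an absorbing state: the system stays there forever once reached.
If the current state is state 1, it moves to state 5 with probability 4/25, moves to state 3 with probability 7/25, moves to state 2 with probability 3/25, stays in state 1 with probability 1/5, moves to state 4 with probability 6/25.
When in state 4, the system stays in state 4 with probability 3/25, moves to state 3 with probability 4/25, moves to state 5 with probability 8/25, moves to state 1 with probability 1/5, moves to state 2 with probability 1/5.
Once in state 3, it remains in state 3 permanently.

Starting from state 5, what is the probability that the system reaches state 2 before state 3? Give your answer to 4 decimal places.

Let h(s) be the probability of absorption at state 2 starting from transient state s. Then h(state 2) = 1 and h(state 3) = 0. By first-step analysis:
h(state 5) = 0.2·h(state 5) + 0.16·1 + 0.24·h(state 1) + 0.24·h(state 4) + 0.16·0
h(state 1) = 0.16·h(state 5) + 0.12·1 + 0.2·h(state 1) + 0.24·h(state 4) + 0.28·0
h(state 4) = 0.32·h(state 5) + 0.2·1 + 0.2·h(state 1) + 0.12·h(state 4) + 0.16·0
Solving: h(state 5) = 0.4610, h(state 1) = 0.3871, h(state 4) = 0.4829.
Starting from state 5, the probability is 0.4610.

0.4610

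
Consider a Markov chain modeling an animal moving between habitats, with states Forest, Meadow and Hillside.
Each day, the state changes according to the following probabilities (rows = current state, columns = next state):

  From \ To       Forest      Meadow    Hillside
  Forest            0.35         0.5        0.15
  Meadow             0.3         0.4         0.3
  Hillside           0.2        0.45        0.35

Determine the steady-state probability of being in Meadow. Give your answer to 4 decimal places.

Let the stationary distribution be π with π = πP and π_1 + π_2 + π_3 = 1.
π_1 = 0.35·π_1 + 0.3·π_2 + 0.2·π_3
π_2 = 0.5·π_1 + 0.4·π_2 + 0.45·π_3
Solving with the normalization constraint gives π = (0.2873, 0.4423, 0.2704).
So the stationary probability of Meadow is 0.4423.

0.4423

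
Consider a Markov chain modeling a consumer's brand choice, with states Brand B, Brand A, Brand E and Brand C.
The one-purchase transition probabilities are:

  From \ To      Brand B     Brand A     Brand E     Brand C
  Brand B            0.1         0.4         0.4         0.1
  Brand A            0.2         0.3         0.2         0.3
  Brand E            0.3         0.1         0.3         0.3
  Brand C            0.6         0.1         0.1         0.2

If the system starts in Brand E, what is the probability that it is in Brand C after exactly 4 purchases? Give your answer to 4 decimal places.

0.2229

Propagate the distribution vector 4 purchases from Brand E.
After 0 purchases: (0.0000, 0.0000, 1.0000, 0.0000)
After 1 purchase: (0.3000, 0.1000, 0.3000, 0.3000)
After 2 purchases: (0.3200, 0.2100, 0.2600, 0.2100)
After 3 purchases: (0.2780, 0.2380, 0.2690, 0.2150)
After 4 purchases: (0.2851, 0.2310, 0.2610, 0.2229)
P(in Brand C after 4 purchases) = 0.2229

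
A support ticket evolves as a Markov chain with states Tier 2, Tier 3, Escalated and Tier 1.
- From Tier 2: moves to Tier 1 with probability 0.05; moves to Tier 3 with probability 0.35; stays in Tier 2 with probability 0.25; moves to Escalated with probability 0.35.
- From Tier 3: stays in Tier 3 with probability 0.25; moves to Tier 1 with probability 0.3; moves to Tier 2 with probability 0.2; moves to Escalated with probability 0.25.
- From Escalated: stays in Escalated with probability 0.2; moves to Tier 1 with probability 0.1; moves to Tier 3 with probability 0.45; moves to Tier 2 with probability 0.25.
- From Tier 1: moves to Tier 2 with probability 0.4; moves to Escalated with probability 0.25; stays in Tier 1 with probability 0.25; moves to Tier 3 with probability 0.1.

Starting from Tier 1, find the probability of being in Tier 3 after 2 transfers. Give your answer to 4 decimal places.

0.3025

Propagate the distribution vector 2 transfers from Tier 1.
After 0 transfers: (0.0000, 0.0000, 0.0000, 1.0000)
After 1 transfer: (0.4000, 0.1000, 0.2500, 0.2500)
After 2 transfers: (0.2825, 0.3025, 0.2775, 0.1375)
P(in Tier 3 after 2 transfers) = 0.3025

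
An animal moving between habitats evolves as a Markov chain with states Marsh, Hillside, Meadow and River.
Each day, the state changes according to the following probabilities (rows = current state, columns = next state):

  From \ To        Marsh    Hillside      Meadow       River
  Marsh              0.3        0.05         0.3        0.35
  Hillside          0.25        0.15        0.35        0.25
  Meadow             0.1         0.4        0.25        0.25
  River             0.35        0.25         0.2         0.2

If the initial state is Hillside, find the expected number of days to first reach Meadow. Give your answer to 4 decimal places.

Let t(s) be the expected number of days to first reach Meadow from state s, with t(Meadow) = 0. Conditioning on the first day:
t(Marsh) = 1 + 0.3·t(Marsh) + 0.05·t(Hillside) + 0.35·t(River)
t(Hillside) = 1 + 0.25·t(Marsh) + 0.15·t(Hillside) + 0.25·t(River)
t(River) = 1 + 0.35·t(Marsh) + 0.25·t(Hillside) + 0.2·t(River)
Solving: t(Marsh) = 3.6146, t(Hillside) = 3.3833, t(River) = 3.8887.
Expected days from Hillside to Meadow: 3.3833.

3.3833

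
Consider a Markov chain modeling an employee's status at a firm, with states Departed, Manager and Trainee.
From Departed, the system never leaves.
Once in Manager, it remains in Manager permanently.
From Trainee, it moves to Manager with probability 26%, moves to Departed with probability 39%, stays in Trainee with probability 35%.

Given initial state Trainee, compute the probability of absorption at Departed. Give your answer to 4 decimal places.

Let h(s) be the probability of absorption at Departed starting from transient state s. Then h(Departed) = 1 and h(Manager) = 0. By first-step analysis:
h(Trainee) = 0.39·1 + 0.26·0 + 0.35·h(Trainee)
Solving: h(Trainee) = 0.6000.
Starting from Trainee, the probability is 0.6000.

0.6000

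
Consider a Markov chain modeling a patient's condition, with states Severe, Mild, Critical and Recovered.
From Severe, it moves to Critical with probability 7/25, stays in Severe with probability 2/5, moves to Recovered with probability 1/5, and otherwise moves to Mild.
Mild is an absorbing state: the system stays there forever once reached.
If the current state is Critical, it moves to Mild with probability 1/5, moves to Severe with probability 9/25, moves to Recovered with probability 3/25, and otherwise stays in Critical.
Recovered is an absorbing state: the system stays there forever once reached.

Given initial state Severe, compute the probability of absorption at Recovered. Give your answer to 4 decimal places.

0.5521

Let h(s) be the probability of absorption at Recovered starting from transient state s. Then h(Recovered) = 1 and h(Mild) = 0. By first-step analysis:
h(Severe) = 0.4·h(Severe) + 0.12·0 + 0.28·h(Critical) + 0.2·1
h(Critical) = 0.36·h(Severe) + 0.2·0 + 0.32·h(Critical) + 0.12·1
Solving: h(Severe) = 0.5521, h(Critical) = 0.4688.
Starting from Severe, the probability is 0.5521.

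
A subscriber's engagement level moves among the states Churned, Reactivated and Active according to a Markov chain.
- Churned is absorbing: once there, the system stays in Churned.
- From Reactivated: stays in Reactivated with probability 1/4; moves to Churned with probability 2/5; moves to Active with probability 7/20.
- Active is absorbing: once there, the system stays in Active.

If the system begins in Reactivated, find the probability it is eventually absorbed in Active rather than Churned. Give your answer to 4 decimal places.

Let h(s) be the probability of absorption at Active starting from transient state s. Then h(Active) = 1 and h(Churned) = 0. By first-step analysis:
h(Reactivated) = 0.4·0 + 0.25·h(Reactivated) + 0.35·1
Solving: h(Reactivated) = 0.4667.
Starting from Reactivated, the probability is 0.4667.

0.4667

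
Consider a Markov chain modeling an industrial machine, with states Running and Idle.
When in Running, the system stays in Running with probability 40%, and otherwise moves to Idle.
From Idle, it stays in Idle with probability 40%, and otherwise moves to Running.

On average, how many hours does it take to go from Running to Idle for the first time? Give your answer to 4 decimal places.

Let t(s) be the expected number of hours to first reach Idle from state s, with t(Idle) = 0. Conditioning on the first hour:
t(Running) = 1 + 0.4·t(Running)
Solving: t(Running) = 1.6667.
Expected hours from Running to Idle: 1.6667.

1.6667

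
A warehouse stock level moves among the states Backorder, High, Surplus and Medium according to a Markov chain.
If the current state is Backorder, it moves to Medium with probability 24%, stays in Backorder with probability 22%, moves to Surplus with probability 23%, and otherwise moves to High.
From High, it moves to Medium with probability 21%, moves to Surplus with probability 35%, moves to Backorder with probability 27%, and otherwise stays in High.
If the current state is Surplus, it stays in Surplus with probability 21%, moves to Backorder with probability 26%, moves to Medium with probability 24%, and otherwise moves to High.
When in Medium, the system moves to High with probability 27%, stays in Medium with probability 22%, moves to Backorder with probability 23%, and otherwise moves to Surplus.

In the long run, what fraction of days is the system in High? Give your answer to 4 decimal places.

Let the stationary distribution be π with π = πP and π_1 + π_2 + π_3 + π_4 = 1.
π_1 = 0.22·π_1 + 0.27·π_2 + 0.26·π_3 + 0.23·π_4
π_2 = 0.31·π_1 + 0.17·π_2 + 0.29·π_3 + 0.27·π_4
π_3 = 0.23·π_1 + 0.35·π_2 + 0.21·π_3 + 0.28·π_4
Solving with the normalization constraint gives π = (0.2459, 0.2593, 0.2672, 0.2277).
So the stationary probability of High is 0.2593.

0.2593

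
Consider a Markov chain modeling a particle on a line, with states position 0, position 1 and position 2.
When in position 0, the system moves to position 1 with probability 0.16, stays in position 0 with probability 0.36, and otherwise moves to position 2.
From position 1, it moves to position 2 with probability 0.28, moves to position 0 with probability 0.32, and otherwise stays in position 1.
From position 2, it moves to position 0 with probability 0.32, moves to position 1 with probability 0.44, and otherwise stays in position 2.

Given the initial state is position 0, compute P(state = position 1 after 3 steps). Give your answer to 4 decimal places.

0.3331

Propagate the distribution vector 3 steps from position 0.
After 0 steps: (1.0000, 0.0000, 0.0000)
After 1 step: (0.3600, 0.1600, 0.4800)
After 2 steps: (0.3344, 0.3328, 0.3328)
After 3 steps: (0.3334, 0.3331, 0.3336)
P(in position 1 after 3 steps) = 0.3331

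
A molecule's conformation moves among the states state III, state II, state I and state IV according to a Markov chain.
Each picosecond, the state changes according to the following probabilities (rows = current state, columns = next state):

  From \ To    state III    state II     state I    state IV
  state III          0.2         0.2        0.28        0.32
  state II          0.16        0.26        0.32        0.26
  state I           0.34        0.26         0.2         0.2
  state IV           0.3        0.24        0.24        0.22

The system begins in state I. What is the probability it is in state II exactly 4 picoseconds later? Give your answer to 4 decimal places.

0.2398

Propagate the distribution vector 4 picoseconds from state I.
After 0 picoseconds: (0.0000, 0.0000, 1.0000, 0.0000)
After 1 picosecond: (0.3400, 0.2600, 0.2000, 0.2000)
After 2 picoseconds: (0.2376, 0.2356, 0.2664, 0.2604)
After 3 picoseconds: (0.2539, 0.2405, 0.2577, 0.2479)
After 4 picoseconds: (0.2512, 0.2398, 0.2591, 0.2499)
P(in state II after 4 picoseconds) = 0.2398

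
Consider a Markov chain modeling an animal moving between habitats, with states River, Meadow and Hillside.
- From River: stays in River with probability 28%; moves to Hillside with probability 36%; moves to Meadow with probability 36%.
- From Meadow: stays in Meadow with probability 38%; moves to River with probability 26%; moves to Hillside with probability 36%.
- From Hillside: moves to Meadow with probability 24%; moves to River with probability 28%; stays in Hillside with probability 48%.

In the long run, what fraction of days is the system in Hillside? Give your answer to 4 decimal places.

0.4091

Let the stationary distribution be π with π = πP and π_1 + π_2 + π_3 = 1.
π_1 = 0.28·π_1 + 0.26·π_2 + 0.28·π_3
π_2 = 0.36·π_1 + 0.38·π_2 + 0.24·π_3
Solving with the normalization constraint gives π = (0.2737, 0.3173, 0.4091).
So the stationary probability of Hillside is 0.4091.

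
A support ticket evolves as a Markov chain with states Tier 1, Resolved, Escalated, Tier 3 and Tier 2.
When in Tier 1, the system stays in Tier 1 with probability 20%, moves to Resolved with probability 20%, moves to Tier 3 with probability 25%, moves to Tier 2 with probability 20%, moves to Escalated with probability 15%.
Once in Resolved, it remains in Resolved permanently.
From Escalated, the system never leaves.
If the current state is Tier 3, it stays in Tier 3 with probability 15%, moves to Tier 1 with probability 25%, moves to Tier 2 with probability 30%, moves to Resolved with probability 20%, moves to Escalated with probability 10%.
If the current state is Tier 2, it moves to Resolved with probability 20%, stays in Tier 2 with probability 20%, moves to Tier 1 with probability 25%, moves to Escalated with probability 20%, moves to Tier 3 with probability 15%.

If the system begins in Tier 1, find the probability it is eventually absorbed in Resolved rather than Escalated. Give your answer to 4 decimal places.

0.5703

Let h(s) be the probability of absorption at Resolved starting from transient state s. Then h(Resolved) = 1 and h(Escalated) = 0. By first-step analysis:
h(Tier 1) = 0.2·h(Tier 1) + 0.2·1 + 0.15·0 + 0.25·h(Tier 3) + 0.2·h(Tier 2)
h(Tier 3) = 0.25·h(Tier 1) + 0.2·1 + 0.1·0 + 0.15·h(Tier 3) + 0.3·h(Tier 2)
h(Tier 2) = 0.25·h(Tier 1) + 0.2·1 + 0.2·0 + 0.15·h(Tier 3) + 0.2·h(Tier 2)
Solving: h(Tier 1) = 0.5703, h(Tier 3) = 0.5934, h(Tier 2) = 0.5395.
Starting from Tier 1, the probability is 0.5703.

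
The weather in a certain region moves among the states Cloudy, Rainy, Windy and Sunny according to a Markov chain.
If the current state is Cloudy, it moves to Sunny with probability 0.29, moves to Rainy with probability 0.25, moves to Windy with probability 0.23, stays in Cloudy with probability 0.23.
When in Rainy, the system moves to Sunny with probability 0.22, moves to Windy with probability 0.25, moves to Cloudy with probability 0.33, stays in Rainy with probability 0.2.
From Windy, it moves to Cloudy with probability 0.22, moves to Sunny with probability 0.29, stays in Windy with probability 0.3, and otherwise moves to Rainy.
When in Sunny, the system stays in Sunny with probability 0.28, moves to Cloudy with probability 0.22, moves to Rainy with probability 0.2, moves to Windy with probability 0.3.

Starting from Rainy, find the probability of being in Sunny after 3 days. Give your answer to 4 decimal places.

Propagate the distribution vector 3 days from Rainy.
After 0 days: (0.0000, 1.0000, 0.0000, 0.0000)
After 1 day: (0.3300, 0.2000, 0.2500, 0.2200)
After 2 days: (0.2453, 0.2140, 0.2669, 0.2738)
After 3 days: (0.2460, 0.2096, 0.2721, 0.2723)
P(in Sunny after 3 days) = 0.2723

0.2723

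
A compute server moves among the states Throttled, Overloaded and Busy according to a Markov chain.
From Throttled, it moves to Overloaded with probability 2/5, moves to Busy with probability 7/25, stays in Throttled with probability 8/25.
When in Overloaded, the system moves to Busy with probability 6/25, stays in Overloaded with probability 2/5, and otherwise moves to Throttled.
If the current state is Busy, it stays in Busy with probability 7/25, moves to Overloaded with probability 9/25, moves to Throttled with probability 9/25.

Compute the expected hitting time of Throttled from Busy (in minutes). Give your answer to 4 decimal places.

Let t(s) be the expected number of minutes to first reach Throttled from state s, with t(Throttled) = 0. Conditioning on the first minute:
t(Overloaded) = 1 + 0.4·t(Overloaded) + 0.24·t(Busy)
t(Busy) = 1 + 0.36·t(Overloaded) + 0.28·t(Busy)
Solving: t(Overloaded) = 2.7778, t(Busy) = 2.7778.
Expected minutes from Busy to Throttled: 2.7778.

2.7778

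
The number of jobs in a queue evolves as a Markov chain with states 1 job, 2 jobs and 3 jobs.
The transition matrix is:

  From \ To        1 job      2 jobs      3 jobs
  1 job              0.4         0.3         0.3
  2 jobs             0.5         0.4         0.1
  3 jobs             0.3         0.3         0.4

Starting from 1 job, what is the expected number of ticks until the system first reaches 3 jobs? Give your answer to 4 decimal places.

Let t(s) be the expected number of ticks to first reach 3 jobs from state s, with t(3 jobs) = 0. Conditioning on the first tick:
t(1 job) = 1 + 0.4·t(1 job) + 0.3·t(2 jobs)
t(2 jobs) = 1 + 0.5·t(1 job) + 0.4·t(2 jobs)
Solving: t(1 job) = 4.2857, t(2 jobs) = 5.2381.
Expected ticks from 1 job to 3 jobs: 4.2857.

4.2857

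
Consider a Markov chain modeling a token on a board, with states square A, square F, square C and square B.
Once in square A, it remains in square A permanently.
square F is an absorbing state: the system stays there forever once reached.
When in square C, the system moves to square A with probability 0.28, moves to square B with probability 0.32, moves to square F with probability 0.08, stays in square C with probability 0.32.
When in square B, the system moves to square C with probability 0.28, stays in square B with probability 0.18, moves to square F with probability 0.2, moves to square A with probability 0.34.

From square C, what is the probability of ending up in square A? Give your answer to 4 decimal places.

0.7231

Let h(s) be the probability of absorption at square A starting from transient state s. Then h(square A) = 1 and h(square F) = 0. By first-step analysis:
h(square C) = 0.28·1 + 0.08·0 + 0.32·h(square C) + 0.32·h(square B)
h(square B) = 0.34·1 + 0.2·0 + 0.28·h(square C) + 0.18·h(square B)
Solving: h(square C) = 0.7231, h(square B) = 0.6615.
Starting from square C, the probability is 0.7231.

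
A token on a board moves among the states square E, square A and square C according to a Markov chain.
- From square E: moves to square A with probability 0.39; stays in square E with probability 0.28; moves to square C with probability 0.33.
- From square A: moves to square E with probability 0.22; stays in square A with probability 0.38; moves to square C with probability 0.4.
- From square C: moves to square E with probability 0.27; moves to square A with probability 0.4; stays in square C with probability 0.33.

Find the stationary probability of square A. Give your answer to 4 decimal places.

Let the stationary distribution be π with π = πP and π_1 + π_2 + π_3 = 1.
π_1 = 0.28·π_1 + 0.22·π_2 + 0.27·π_3
π_2 = 0.39·π_1 + 0.38·π_2 + 0.4·π_3
Solving with the normalization constraint gives π = (0.2530, 0.3897, 0.3573).
So the stationary probability of square A is 0.3897.

0.3897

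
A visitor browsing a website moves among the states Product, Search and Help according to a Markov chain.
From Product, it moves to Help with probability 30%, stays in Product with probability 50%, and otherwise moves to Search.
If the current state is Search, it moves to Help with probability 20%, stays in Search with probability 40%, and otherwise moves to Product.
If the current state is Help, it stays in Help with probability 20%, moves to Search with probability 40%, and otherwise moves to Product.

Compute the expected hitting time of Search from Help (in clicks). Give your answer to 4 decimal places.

Let t(s) be the expected number of clicks to first reach Search from state s, with t(Search) = 0. Conditioning on the first click:
t(Product) = 1 + 0.5·t(Product) + 0.3·t(Help)
t(Help) = 1 + 0.4·t(Product) + 0.2·t(Help)
Solving: t(Product) = 3.9286, t(Help) = 3.2143.
Expected clicks from Help to Search: 3.2143.

3.2143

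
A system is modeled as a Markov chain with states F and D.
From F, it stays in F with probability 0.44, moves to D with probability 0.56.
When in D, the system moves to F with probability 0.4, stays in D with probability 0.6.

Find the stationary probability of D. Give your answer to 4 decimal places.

Let the stationary distribution be π with π = πP and π_1 + π_2 = 1.
π_1 = 0.44·π_1 + 0.4·π_2
Solving with the normalization constraint gives π = (0.4167, 0.5833).
So the stationary probability of D is 0.5833.

0.5833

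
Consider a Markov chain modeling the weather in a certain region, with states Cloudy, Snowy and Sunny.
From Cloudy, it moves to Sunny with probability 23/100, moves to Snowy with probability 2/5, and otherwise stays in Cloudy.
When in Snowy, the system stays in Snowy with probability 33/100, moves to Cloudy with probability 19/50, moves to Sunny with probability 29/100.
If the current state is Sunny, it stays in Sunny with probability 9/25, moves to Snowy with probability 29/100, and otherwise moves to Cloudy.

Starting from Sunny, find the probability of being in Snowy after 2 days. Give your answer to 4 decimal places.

Sum over the intermediate state after 1 day:
P = P(Sunny→Cloudy)·P(Cloudy→Snowy) + P(Sunny→Snowy)·P(Snowy→Snowy) + P(Sunny→Sunny)·P(Sunny→Snowy)
  = 0.35×0.4 + 0.29×0.33 + 0.36×0.29
  = 0.1400 + 0.0957 + 0.1044 = 0.3401

0.3401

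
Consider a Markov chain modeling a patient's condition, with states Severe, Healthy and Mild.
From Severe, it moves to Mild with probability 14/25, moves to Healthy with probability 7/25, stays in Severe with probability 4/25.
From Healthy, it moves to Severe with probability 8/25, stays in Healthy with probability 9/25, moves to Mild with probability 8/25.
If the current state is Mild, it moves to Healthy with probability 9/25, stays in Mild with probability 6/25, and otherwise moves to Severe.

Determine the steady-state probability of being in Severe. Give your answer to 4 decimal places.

Let the stationary distribution be π with π = πP and π_1 + π_2 + π_3 = 1.
π_1 = 0.16·π_1 + 0.32·π_2 + 0.4·π_3
π_2 = 0.28·π_1 + 0.36·π_2 + 0.36·π_3
Solving with the normalization constraint gives π = (0.3009, 0.3359, 0.3632).
So the stationary probability of Severe is 0.3009.

0.3009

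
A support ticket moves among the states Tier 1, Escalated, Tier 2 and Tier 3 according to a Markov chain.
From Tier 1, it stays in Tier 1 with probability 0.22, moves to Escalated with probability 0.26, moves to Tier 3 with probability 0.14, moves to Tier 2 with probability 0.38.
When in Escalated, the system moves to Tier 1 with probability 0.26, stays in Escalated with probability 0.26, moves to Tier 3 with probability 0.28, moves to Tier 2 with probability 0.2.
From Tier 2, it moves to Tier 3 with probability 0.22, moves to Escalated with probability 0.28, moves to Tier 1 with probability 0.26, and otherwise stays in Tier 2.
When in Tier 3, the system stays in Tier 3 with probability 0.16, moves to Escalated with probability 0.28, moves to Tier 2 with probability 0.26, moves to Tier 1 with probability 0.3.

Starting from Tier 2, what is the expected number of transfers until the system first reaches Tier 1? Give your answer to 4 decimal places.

3.7185

Let t(s) be the expected number of transfers to first reach Tier 1 from state s, with t(Tier 1) = 0. Conditioning on the first transfer:
t(Escalated) = 1 + 0.26·t(Escalated) + 0.2·t(Tier 2) + 0.28·t(Tier 3)
t(Tier 2) = 1 + 0.28·t(Escalated) + 0.24·t(Tier 2) + 0.22·t(Tier 3)
t(Tier 3) = 1 + 0.28·t(Escalated) + 0.26·t(Tier 2) + 0.16·t(Tier 3)
Solving: t(Escalated) = 3.7103, t(Tier 2) = 3.7185, t(Tier 3) = 3.5782.
Expected transfers from Tier 2 to Tier 1: 3.7185.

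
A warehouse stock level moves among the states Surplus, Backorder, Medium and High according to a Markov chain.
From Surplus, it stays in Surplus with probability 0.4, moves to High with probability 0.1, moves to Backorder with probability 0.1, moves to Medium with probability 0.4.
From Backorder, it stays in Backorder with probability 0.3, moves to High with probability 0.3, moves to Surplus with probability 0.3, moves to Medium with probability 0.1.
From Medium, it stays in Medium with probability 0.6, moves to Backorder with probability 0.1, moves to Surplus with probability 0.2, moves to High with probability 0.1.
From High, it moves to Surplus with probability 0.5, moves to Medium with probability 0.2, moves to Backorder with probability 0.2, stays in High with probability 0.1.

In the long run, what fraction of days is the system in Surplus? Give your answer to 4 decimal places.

Let the stationary distribution be π with π = πP and π_1 + π_2 + π_3 + π_4 = 1.
π_1 = 0.4·π_1 + 0.3·π_2 + 0.2·π_3 + 0.5·π_4
π_2 = 0.1·π_1 + 0.3·π_2 + 0.1·π_3 + 0.2·π_4
π_3 = 0.4·π_1 + 0.1·π_2 + 0.6·π_3 + 0.2·π_4
Solving with the normalization constraint gives π = (0.3157, 0.1410, 0.4151, 0.1282).
So the stationary probability of Surplus is 0.3157.

0.3157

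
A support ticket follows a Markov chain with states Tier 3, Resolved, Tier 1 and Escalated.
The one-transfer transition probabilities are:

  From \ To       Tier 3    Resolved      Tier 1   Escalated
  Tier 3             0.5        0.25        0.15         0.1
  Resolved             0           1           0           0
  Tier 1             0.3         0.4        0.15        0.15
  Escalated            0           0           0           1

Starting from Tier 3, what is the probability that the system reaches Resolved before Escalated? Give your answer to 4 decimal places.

Let h(s) be the probability of absorption at Resolved starting from transient state s. Then h(Resolved) = 1 and h(Escalated) = 0. By first-step analysis:
h(Tier 3) = 0.5·h(Tier 3) + 0.25·1 + 0.15·h(Tier 1) + 0.1·0
h(Tier 1) = 0.3·h(Tier 3) + 0.4·1 + 0.15·h(Tier 1) + 0.15·0
Solving: h(Tier 3) = 0.7171, h(Tier 1) = 0.7237.
Starting from Tier 3, the probability is 0.7171.

0.7171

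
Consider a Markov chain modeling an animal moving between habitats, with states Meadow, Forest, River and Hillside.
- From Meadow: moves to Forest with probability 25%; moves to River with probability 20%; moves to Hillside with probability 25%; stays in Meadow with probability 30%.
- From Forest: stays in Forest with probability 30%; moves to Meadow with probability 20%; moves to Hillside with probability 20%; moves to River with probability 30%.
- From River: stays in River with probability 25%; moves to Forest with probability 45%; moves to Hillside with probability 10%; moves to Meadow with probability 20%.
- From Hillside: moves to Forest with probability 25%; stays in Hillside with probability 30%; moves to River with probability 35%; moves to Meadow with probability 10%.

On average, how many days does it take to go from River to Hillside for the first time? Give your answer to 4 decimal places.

5.9312

Let t(s) be the expected number of days to first reach Hillside from state s, with t(Hillside) = 0. Conditioning on the first day:
t(Meadow) = 1 + 0.3·t(Meadow) + 0.25·t(Forest) + 0.2·t(River)
t(Forest) = 1 + 0.2·t(Meadow) + 0.3·t(Forest) + 0.3·t(River)
t(River) = 1 + 0.2·t(Meadow) + 0.45·t(Forest) + 0.25·t(River)
Solving: t(Meadow) = 5.0573, t(Forest) = 5.4155, t(River) = 5.9312.
Expected days from River to Hillside: 5.9312.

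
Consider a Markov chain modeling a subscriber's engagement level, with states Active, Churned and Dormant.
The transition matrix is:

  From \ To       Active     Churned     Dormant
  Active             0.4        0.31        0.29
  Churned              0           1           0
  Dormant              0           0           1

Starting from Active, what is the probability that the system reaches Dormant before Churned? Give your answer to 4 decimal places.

0.4833

Let h(s) be the probability of absorption at Dormant starting from transient state s. Then h(Dormant) = 1 and h(Churned) = 0. By first-step analysis:
h(Active) = 0.4·h(Active) + 0.31·0 + 0.29·1
Solving: h(Active) = 0.4833.
Starting from Active, the probability is 0.4833.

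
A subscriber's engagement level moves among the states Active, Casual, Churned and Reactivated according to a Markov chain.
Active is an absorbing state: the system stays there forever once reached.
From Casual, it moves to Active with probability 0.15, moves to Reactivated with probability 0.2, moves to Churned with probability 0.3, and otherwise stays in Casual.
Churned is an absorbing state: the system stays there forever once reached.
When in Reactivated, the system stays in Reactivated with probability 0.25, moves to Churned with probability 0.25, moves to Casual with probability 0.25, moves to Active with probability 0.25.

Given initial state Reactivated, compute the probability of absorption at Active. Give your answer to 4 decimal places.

0.4571

Let h(s) be the probability of absorption at Active starting from transient state s. Then h(Active) = 1 and h(Churned) = 0. By first-step analysis:
h(Casual) = 0.15·1 + 0.35·h(Casual) + 0.3·0 + 0.2·h(Reactivated)
h(Reactivated) = 0.25·1 + 0.25·h(Casual) + 0.25·0 + 0.25·h(Reactivated)
Solving: h(Casual) = 0.3714, h(Reactivated) = 0.4571.
Starting from Reactivated, the probability is 0.4571.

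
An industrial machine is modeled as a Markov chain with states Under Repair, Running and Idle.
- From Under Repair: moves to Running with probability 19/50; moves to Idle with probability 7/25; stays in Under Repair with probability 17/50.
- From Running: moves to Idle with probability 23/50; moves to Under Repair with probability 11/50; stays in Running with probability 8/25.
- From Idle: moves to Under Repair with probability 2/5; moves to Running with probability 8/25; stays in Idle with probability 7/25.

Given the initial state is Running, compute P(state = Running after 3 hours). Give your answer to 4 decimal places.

Propagate the distribution vector 3 hours from Running.
After 0 hours: (0.0000, 1.0000, 0.0000)
After 1 hour: (0.2200, 0.3200, 0.4600)
After 2 hours: (0.3292, 0.3332, 0.3376)
After 3 hours: (0.3203, 0.3398, 0.3400)
P(in Running after 3 hours) = 0.3398

0.3398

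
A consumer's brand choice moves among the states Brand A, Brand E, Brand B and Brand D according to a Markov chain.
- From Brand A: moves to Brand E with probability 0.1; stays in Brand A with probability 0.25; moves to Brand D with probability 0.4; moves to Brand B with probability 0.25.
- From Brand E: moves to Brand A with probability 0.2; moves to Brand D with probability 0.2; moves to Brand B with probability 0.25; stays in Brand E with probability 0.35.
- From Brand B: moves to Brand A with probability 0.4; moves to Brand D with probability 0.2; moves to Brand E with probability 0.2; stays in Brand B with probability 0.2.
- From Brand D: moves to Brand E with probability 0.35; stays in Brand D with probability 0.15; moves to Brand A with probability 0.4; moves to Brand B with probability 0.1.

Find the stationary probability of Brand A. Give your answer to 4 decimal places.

Let the stationary distribution be π with π = πP and π_1 + π_2 + π_3 + π_4 = 1.
π_1 = 0.25·π_1 + 0.2·π_2 + 0.4·π_3 + 0.4·π_4
π_2 = 0.1·π_1 + 0.35·π_2 + 0.2·π_3 + 0.35·π_4
π_3 = 0.25·π_1 + 0.25·π_2 + 0.2·π_3 + 0.1·π_4
Solving with the normalization constraint gives π = (0.3055, 0.2432, 0.2026, 0.2487).
So the stationary probability of Brand A is 0.3055.

0.3055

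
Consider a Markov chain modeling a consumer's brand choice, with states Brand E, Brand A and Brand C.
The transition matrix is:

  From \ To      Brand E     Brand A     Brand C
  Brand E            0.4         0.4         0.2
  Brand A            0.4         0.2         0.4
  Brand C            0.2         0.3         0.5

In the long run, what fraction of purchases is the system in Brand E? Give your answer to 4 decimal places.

0.3256

Let the stationary distribution be π with π = πP and π_1 + π_2 + π_3 = 1.
π_1 = 0.4·π_1 + 0.4·π_2 + 0.2·π_3
π_2 = 0.4·π_1 + 0.2·π_2 + 0.3·π_3
Solving with the normalization constraint gives π = (0.3256, 0.3023, 0.3721).
So the stationary probability of Brand E is 0.3256.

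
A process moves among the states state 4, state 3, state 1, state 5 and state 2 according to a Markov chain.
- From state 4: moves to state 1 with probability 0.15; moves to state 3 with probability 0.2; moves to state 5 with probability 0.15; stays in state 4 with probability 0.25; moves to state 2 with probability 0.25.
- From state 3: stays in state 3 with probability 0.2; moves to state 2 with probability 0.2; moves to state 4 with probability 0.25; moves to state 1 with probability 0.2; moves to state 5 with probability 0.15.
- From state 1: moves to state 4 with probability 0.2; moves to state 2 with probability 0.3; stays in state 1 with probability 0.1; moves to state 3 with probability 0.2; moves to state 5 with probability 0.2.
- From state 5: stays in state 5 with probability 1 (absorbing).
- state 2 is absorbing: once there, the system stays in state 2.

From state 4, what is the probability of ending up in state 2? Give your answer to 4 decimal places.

Let h(s) be the probability of absorption at state 2 starting from transient state s. Then h(state 2) = 1 and h(state 5) = 0. By first-step analysis:
h(state 4) = 0.25·h(state 4) + 0.2·h(state 3) + 0.15·h(state 1) + 0.15·0 + 0.25·1
h(state 3) = 0.25·h(state 4) + 0.2·h(state 3) + 0.2·h(state 1) + 0.15·0 + 0.2·1
h(state 1) = 0.2·h(state 4) + 0.2·h(state 3) + 0.1·h(state 1) + 0.2·0 + 0.3·1
Solving: h(state 4) = 0.6110, h(state 3) = 0.5911, h(state 1) = 0.6005.
Starting from state 4, the probability is 0.6110.

0.6110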